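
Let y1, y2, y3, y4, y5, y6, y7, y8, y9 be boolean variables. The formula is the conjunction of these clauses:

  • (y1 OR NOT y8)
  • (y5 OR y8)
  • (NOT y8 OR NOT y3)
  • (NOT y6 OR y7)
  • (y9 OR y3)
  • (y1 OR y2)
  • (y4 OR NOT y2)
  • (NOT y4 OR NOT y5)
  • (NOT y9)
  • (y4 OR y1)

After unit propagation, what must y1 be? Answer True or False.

(NOT y9) stands alone — y9 = False.
(y9 OR y3): since y9 = False, the clause reduces to (y3). y3 = True.
In (NOT y3 OR NOT y8), NOT y3 is now false; NOT y8 must hold, so y8 = False.
In (y5 OR y8), y8 is now false; y5 must hold, so y5 = True.
(NOT y5 OR NOT y4): since y5 = True, the clause reduces to (NOT y4). y4 = False.
In (NOT y2 OR y4), y4 is now false; NOT y2 must hold, so y2 = False.
From (y2 OR y1) and y2 = False: y1 = True.

True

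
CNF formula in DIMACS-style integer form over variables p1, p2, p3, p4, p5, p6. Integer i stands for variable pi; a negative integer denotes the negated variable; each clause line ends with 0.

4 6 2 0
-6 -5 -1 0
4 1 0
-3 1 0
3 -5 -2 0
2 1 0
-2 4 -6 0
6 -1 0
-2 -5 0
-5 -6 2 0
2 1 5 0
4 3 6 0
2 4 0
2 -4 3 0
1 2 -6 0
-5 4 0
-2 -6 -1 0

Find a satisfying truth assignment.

p1=0, p2=1, p3=0, p4=1, p5=0, p6=0

Set p1 = False and propagate.
  then p4 is forced to True.
  then p3 is forced to False.
  then p2 is forced to True.
  then p5 is forced to False.
p6 is now unconstrained; take p6 = False.
Every clause has at least one true literal under this assignment.
Check each clause:
  1. (p4 || p6 || p2) — p2 is true.
  2. (!p6 || !p5 || !p1) — !p6 is true.
  3. (p4 || p1) — p4 is true.
  4. (p1 || !p3) — !p3 is true.
  5. (p3 || !p2 || !p5) — !p5 is true.
  6. (p1 || p2) — p2 is true.
  7. (!p6 || p4 || !p2) — !p6 is true.
  8. (p6 || !p1) — !p1 is true.
  9. (!p5 || !p2) — !p5 is true.
  10. (!p6 || p2 || !p5) — p2 is true.
  11. (p2 || p5 || p1) — p2 is true.
  12. (p4 || p3 || p6) — p4 is true.
  13. (p2 || p4) — p2 is true.
  14. (p3 || p2 || !p4) — p2 is true.
  15. (!p6 || p2 || p1) — !p6 is true.
  16. (p4 || !p5) — !p5 is true.
  17. (!p1 || !p2 || !p6) — !p6 is true.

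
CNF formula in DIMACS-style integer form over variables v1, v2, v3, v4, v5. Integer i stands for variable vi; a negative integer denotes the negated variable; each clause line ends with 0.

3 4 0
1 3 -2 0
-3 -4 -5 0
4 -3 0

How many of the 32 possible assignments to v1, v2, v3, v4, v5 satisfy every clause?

10

Split on v3, then v4.
  v3=T, v4=T: remaining (v1,v2,v5) ∈ {(F,F,F); (F,T,F); (T,F,F); (T,T,F)} — 4.
  v3=T, v4=F: a clause becomes empty — 0.
  v3=F, v4=T: v5 free; 3 ways for (v1,v2) × 2^1 = 6.
  v3=F, v4=F: a clause becomes empty — 0.
Total: 4 + 0 + 6 + 0 = 10.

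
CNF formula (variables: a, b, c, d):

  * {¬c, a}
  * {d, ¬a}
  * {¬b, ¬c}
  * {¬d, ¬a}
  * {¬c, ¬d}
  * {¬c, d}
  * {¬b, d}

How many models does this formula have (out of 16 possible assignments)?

3

Satisfying assignments:
  a=0 b=0 c=0 d=0
  a=0 b=0 c=0 d=1
  a=0 b=1 c=0 d=1
Count: 3.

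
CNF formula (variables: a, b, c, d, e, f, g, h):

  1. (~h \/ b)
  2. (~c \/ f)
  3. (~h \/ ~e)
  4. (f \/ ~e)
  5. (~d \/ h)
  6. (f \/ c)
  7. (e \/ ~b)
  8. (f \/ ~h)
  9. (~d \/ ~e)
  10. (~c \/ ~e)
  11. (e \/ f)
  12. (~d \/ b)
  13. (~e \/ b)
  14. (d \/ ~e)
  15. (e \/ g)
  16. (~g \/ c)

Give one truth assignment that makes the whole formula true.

Pure literal: f appears only positively; assign f = True.
Branch on b: take b = False.
  then h is forced to False.
  then d is forced to False.
  then e is forced to False.
  then g is forced to True.
  then c is forced to True.
a is now unconstrained; take a = True.
Every clause has at least one true literal under this assignment.

a=True  b=False  c=True  d=False  e=False  f=True  g=True  h=False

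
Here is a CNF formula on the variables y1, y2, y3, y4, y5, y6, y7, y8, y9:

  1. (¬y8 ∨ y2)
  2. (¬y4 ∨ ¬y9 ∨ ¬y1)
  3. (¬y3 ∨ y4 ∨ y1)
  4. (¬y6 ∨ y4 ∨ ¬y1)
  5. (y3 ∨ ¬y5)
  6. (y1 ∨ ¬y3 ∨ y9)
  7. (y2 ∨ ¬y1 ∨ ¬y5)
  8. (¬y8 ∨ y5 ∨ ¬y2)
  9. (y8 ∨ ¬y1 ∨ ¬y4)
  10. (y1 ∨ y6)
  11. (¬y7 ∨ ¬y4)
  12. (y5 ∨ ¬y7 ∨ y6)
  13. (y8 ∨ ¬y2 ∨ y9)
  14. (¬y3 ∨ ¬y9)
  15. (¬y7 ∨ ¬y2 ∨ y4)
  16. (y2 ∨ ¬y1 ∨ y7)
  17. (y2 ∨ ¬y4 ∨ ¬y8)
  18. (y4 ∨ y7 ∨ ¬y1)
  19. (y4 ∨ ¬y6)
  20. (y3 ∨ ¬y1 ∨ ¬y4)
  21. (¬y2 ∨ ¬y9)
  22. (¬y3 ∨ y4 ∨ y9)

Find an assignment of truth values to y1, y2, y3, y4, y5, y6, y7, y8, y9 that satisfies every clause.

y1=F, y2=F, y3=F, y4=T, y5=F, y6=T, y7=F, y8=F, y9=F

Check each clause:
  1. (y2 ∨ ¬y8) — ¬y8 is true.
  2. (¬y1 ∨ ¬y9 ∨ ¬y4) — ¬y1 is true.
  3. (¬y3 ∨ y1 ∨ y4) — y4 is true.
  4. (y4 ∨ ¬y1 ∨ ¬y6) — y4 is true.
  5. (¬y5 ∨ y3) — ¬y5 is true.
  6. (¬y3 ∨ y1 ∨ y9) — ¬y3 is true.
  7. (¬y1 ∨ ¬y5 ∨ y2) — ¬y5 is true.
  8. (¬y2 ∨ y5 ∨ ¬y8) — ¬y8 is true.
  9. (¬y1 ∨ y8 ∨ ¬y4) — ¬y1 is true.
  10. (y1 ∨ y6) — y6 is true.
  11. (¬y7 ∨ ¬y4) — ¬y7 is true.
  12. (y5 ∨ y6 ∨ ¬y7) — ¬y7 is true.
  13. (y9 ∨ ¬y2 ∨ y8) — ¬y2 is true.
  14. (¬y9 ∨ ¬y3) — ¬y3 is true.
  15. (¬y7 ∨ ¬y2 ∨ y4) — ¬y7 is true.
  16. (y2 ∨ ¬y1 ∨ y7) — ¬y1 is true.
  17. (¬y4 ∨ ¬y8 ∨ y2) — ¬y8 is true.
  18. (¬y1 ∨ y4 ∨ y7) — y4 is true.
  19. (¬y6 ∨ y4) — y4 is true.
  20. (¬y4 ∨ y3 ∨ ¬y1) — ¬y1 is true.
  21. (¬y9 ∨ ¬y2) — ¬y2 is true.
  22. (y4 ∨ ¬y3 ∨ y9) — y4 is true.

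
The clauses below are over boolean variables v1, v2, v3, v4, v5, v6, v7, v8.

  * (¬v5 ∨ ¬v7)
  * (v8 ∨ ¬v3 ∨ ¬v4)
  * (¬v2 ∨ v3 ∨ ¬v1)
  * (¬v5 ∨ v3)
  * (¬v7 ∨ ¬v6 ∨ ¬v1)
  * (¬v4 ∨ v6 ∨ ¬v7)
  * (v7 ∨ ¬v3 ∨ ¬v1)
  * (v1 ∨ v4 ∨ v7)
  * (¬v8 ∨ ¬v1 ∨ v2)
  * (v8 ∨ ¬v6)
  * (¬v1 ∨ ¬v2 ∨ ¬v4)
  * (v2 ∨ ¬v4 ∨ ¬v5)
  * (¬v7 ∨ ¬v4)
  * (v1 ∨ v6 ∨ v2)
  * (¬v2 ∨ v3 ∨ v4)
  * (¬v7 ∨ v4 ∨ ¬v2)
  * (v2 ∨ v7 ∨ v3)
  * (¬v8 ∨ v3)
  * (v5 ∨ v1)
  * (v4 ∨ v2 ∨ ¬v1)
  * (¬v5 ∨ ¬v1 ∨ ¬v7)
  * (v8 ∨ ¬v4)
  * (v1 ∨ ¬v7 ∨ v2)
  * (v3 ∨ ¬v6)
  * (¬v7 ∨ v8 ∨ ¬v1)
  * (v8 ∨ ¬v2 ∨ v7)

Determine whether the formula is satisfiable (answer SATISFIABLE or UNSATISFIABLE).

SATISFIABLE

Try v1 = False.
  then v5 is forced to True.
  then v7 is forced to False.
  then v3 is forced to True.
  then v4 is forced to True.
  then v8 is forced to True.
  then v2 is forced to True.
v6 is now unconstrained; take v6 = False.
Every clause has at least one true literal under this assignment.
So v1 = F, v2 = T, v3 = T, v4 = T, v5 = T, v6 = F, v7 = F, v8 = T is a satisfying assignment.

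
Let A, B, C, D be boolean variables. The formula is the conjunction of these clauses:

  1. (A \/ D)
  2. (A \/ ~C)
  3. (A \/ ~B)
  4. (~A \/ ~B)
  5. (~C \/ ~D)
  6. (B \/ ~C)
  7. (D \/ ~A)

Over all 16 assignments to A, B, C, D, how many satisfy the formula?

The models are:
  A=0 B=0 C=0 D=1
  A=1 B=0 C=0 D=1
That's 2 in total.

2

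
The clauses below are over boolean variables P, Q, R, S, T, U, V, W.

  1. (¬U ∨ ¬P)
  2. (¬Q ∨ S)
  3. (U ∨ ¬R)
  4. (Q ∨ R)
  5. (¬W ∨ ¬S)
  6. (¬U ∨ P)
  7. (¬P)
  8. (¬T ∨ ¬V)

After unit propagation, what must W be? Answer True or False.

(¬P) is a unit clause: P = False.
(P ∨ ¬U): since P = False, the clause reduces to (¬U). U = False.
From (¬R ∨ U) and U = False: R = False.
In (R ∨ Q), R is now false; Q must hold, so Q = True.
From (S ∨ ¬Q) and Q = True: S = True.
(¬S ∨ ¬W): since S = True, the clause reduces to (¬W). W = False.

False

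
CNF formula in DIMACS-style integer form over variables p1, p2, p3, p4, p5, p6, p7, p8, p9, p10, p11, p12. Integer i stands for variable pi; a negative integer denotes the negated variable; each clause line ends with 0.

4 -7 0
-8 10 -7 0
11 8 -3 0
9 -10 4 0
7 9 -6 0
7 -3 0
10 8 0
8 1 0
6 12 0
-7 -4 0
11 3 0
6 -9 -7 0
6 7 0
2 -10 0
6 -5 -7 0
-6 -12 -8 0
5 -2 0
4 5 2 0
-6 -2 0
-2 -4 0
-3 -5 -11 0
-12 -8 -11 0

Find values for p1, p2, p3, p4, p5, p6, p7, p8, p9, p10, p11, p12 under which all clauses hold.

p1=F  p2=F  p3=F  p4=T  p5=T  p6=T  p7=F  p8=T  p9=T  p10=F  p11=T  p12=F

Check each clause:
  1. (NOT p7 OR p4) — NOT p7 is true.
  2. (NOT p8 OR NOT p7 OR p10) — NOT p7 is true.
  3. (p8 OR p11 OR NOT p3) — p8 is true.
  4. (NOT p10 OR p9 OR p4) — p9 is true.
  5. (p7 OR p9 OR NOT p6) — p9 is true.
  6. (NOT p3 OR p7) — NOT p3 is true.
  7. (p8 OR p10) — p8 is true.
  8. (p1 OR p8) — p8 is true.
  9. (p6 OR p12) — p6 is true.
  10. (NOT p4 OR NOT p7) — NOT p7 is true.
  11. (p11 OR p3) — p11 is true.
  12. (NOT p9 OR p6 OR NOT p7) — NOT p7 is true.
  13. (p6 OR p7) — p6 is true.
  14. (NOT p10 OR p2) — NOT p10 is true.
  15. (NOT p7 OR p6 OR NOT p5) — NOT p7 is true.
  16. (NOT p12 OR NOT p6 OR NOT p8) — NOT p12 is true.
  17. (p5 OR NOT p2) — p5 is true.
  18. (p5 OR p4 OR p2) — p4 is true.
  19. (NOT p2 OR NOT p6) — NOT p2 is true.
  20. (NOT p2 OR NOT p4) — NOT p2 is true.
  21. (NOT p3 OR NOT p11 OR NOT p5) — NOT p3 is true.
  22. (NOT p11 OR NOT p8 OR NOT p12) — NOT p12 is true.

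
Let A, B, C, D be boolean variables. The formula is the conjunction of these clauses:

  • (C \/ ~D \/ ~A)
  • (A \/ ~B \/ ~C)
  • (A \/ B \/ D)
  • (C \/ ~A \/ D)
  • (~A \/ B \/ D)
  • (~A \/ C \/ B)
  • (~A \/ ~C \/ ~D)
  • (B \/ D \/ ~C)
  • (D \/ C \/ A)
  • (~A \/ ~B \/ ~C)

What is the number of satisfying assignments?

3

The models are:
  A=F B=F C=F D=T
  A=F B=F C=T D=T
  A=F B=T C=F D=T
Count: 3.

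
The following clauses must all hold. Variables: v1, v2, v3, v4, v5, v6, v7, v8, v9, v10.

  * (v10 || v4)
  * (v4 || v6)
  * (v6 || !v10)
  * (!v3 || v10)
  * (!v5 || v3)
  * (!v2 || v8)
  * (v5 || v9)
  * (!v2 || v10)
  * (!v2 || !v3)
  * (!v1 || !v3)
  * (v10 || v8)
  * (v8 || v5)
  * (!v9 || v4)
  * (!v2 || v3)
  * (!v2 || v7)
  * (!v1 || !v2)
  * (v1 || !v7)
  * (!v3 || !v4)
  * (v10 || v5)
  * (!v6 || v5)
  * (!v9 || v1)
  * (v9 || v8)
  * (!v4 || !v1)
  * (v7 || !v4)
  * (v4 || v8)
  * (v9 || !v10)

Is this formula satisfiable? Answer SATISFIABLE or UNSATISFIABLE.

UNSATISFIABLE

v4 = True:
  propagation gives v3=False, v5=False, v9=True, v8=True; an empty clause results — contradiction.
v4 = False:
  propagation gives v10=True, v6=True, v9=False; an empty clause results — contradiction.
Every branch closes, so no satisfying assignment exists.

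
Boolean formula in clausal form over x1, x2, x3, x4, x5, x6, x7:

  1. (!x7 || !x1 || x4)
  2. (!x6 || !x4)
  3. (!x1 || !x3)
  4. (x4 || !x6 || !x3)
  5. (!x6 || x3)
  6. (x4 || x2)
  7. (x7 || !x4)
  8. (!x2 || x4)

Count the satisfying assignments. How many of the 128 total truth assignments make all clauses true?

12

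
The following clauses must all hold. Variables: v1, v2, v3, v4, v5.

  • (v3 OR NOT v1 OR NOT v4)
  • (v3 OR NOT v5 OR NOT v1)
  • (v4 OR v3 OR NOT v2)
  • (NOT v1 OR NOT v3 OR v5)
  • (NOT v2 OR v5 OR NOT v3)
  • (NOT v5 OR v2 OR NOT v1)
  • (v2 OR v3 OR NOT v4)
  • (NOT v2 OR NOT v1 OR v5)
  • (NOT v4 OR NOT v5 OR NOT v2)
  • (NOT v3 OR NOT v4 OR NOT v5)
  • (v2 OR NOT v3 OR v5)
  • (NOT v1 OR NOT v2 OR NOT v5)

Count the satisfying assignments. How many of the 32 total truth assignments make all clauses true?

The models are:
  v1=0 v2=0 v3=0 v4=0 v5=0
  v1=0 v2=0 v3=0 v4=0 v5=1
  v1=0 v2=0 v3=1 v4=0 v5=1
  v1=0 v2=1 v3=0 v4=1 v5=0
  v1=0 v2=1 v3=1 v4=0 v5=1
  v1=1 v2=0 v3=0 v4=0 v5=0
Count: 6.

6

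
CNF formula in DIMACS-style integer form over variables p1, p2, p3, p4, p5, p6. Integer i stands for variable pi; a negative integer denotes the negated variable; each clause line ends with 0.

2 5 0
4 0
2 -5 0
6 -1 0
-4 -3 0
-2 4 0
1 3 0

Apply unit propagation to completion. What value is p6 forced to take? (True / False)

True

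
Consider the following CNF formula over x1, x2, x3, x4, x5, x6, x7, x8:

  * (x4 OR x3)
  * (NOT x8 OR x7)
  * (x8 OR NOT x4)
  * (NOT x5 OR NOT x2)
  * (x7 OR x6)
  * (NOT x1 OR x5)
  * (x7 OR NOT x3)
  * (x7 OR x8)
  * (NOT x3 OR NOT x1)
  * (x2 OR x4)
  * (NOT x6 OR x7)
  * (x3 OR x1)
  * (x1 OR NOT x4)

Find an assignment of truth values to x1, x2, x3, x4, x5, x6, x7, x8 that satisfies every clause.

x7 occurs only positively in the remaining clauses — set x7 = True.
Branch on x1: take x1 = False.
  then x3 is forced to True.
  then x4 is forced to False.
  then x2 is forced to True.
  then x5 is forced to False.
x6, x8 are now unconstrained; take x6 = False, x8 = True.
Every clause has at least one true literal under this assignment.

x1=F  x2=T  x3=T  x4=F  x5=F  x6=F  x7=T  x8=T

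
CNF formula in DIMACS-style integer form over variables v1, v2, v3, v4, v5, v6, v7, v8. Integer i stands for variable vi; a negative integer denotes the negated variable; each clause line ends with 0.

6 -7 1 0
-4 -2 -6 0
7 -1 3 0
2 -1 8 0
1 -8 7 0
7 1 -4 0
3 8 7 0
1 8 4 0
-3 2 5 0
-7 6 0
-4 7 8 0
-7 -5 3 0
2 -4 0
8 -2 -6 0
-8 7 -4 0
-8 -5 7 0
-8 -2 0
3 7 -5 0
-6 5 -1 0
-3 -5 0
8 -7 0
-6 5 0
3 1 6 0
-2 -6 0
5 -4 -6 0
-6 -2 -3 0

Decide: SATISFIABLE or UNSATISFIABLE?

Set v1 = True and propagate.
Branch on v2: take v2 = True.
  then v8 is forced to False.
  then v6 is forced to False.
  then v7 is forced to False.
  then v3 is forced to True.
  then v4 is forced to False.
  then v5 is forced to False.
So v1=T, v2=T, v3=T, v4=F, v5=F, v6=F, v7=F, v8=F is a satisfying assignment.

SATISFIABLE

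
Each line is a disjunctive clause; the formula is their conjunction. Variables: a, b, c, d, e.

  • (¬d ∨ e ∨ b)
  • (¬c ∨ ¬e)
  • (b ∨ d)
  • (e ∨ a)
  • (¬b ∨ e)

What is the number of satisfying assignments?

6

The models are:
  a=0 b=0 c=0 d=1 e=1
  a=0 b=1 c=0 d=0 e=1
  a=0 b=1 c=0 d=1 e=1
  a=1 b=0 c=0 d=1 e=1
  a=1 b=1 c=0 d=0 e=1
  a=1 b=1 c=0 d=1 e=1
Count: 6.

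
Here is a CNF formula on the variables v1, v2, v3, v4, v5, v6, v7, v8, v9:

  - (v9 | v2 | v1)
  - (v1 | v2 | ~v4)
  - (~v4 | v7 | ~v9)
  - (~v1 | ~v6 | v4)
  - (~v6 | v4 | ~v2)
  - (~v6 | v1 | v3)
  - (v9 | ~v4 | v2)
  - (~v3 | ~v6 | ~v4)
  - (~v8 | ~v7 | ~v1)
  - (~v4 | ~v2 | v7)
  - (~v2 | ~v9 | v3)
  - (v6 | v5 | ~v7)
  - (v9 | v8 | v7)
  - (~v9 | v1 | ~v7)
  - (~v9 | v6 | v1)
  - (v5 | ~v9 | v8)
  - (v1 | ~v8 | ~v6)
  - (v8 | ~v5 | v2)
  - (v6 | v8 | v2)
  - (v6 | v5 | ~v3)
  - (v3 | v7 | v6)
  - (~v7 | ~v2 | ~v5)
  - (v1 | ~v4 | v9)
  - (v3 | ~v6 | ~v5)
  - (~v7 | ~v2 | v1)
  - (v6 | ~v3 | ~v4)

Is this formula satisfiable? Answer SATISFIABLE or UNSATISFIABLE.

Try v1 = True.
The remaining clauses are satisfied by v2 = True, v3 = True, v4 = False, v5 = True, v6 = False, v7 = False, v8 = True, v9 = True.
So v1=True, v2=True, v3=True, v4=False, v5=True, v6=False, v7=False, v8=True, v9=True is a satisfying assignment.

SATISFIABLE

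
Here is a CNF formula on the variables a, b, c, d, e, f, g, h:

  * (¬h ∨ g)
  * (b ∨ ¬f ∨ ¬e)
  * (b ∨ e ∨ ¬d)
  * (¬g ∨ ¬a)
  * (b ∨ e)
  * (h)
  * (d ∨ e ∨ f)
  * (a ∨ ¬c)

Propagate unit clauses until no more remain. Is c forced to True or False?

False

(h) stands alone — h = True.
(g ∨ ¬h): since h = True, the clause reduces to (g). g = True.
(¬a ∨ ¬g): since g = True, the clause reduces to (¬a). a = False.
(a ∨ ¬c) with a = False leaves only ¬c, so c = False.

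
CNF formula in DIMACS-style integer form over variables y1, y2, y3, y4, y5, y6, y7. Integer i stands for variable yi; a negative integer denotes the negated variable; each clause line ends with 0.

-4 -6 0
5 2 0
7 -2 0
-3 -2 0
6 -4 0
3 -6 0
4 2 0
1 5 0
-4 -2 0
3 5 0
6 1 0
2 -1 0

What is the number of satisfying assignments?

1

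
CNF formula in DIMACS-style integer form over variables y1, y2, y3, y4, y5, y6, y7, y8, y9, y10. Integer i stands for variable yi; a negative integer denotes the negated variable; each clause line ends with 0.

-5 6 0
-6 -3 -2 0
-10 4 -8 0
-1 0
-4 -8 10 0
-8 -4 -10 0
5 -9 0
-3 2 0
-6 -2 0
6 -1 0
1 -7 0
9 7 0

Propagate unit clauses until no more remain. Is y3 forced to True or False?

False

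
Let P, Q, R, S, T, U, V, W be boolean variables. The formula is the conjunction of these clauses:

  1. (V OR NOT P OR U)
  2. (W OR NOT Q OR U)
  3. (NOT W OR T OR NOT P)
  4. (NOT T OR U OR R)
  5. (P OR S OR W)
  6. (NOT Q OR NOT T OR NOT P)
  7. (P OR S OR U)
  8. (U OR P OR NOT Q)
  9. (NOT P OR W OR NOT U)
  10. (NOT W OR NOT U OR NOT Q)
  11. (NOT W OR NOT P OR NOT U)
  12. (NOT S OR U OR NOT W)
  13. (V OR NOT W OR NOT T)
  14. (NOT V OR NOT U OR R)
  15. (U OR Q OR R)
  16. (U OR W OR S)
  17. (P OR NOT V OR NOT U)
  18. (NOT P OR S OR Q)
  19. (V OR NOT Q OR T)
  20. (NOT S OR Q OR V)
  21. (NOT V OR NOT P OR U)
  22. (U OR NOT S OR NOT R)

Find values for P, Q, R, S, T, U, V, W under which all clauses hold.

Set P = False and propagate.
Set Q = False and propagate.
For the remaining variables, R = True, S = False, T = False, U = True, V = False, W = True works.
Every clause has at least one true literal under this assignment.

P=F, Q=F, R=T, S=F, T=F, U=T, V=F, W=T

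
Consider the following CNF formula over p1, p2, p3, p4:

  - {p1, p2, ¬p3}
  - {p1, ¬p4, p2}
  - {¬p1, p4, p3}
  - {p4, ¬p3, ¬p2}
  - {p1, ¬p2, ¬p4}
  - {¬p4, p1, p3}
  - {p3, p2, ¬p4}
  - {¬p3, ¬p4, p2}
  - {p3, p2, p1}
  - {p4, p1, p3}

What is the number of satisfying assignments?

The models are:
  p1=T p2=F p3=T p4=F
  p1=T p2=T p3=F p4=T
  p1=T p2=T p3=T p4=T
Count: 3.

3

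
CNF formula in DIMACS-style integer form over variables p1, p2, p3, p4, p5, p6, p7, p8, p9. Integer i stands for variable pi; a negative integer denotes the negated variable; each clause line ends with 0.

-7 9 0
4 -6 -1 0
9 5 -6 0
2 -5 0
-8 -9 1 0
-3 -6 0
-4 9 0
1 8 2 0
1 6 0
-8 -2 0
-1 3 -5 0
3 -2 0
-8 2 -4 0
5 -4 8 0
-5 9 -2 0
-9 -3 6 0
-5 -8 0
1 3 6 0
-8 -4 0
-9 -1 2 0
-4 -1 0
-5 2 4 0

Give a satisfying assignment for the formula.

p1 = T, p2 = F, p3 = T, p4 = F, p5 = F, p6 = F, p7 = F, p8 = F, p9 = F

Check each clause:
  1. (NOT p7 OR p9) — NOT p7 is true.
  2. (NOT p1 OR p4 OR NOT p6) — NOT p6 is true.
  3. (NOT p6 OR p5 OR p9) — NOT p6 is true.
  4. (p2 OR NOT p5) — NOT p5 is true.
  5. (p1 OR NOT p8 OR NOT p9) — NOT p8 is true.
  6. (NOT p3 OR NOT p6) — NOT p6 is true.
  7. (NOT p4 OR p9) — NOT p4 is true.
  8. (p8 OR p1 OR p2) — p1 is true.
  9. (p1 OR p6) — p1 is true.
  10. (NOT p2 OR NOT p8) — NOT p8 is true.
  11. (NOT p5 OR p3 OR NOT p1) — p3 is true.
  12. (p3 OR NOT p2) — p3 is true.
  13. (NOT p4 OR p2 OR NOT p8) — NOT p8 is true.
  14. (p5 OR p8 OR NOT p4) — NOT p4 is true.
  15. (NOT p5 OR NOT p2 OR p9) — NOT p5 is true.
  16. (p6 OR NOT p9 OR NOT p3) — NOT p9 is true.
  17. (NOT p5 OR NOT p8) — NOT p8 is true.
  18. (p6 OR p1 OR p3) — p1 is true.
  19. (NOT p4 OR NOT p8) — NOT p8 is true.
  20. (NOT p9 OR p2 OR NOT p1) — NOT p9 is true.
  21. (NOT p1 OR NOT p4) — NOT p4 is true.
  22. (p2 OR p4 OR NOT p5) — NOT p5 is true.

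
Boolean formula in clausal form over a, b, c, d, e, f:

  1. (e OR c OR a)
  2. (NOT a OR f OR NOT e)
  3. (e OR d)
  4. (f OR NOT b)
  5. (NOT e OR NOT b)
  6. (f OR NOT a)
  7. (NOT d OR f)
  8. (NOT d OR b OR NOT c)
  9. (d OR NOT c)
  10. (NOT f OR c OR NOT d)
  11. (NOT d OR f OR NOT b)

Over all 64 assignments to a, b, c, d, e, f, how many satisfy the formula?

Satisfying assignments:
  a=F b=F c=F d=F e=T f=F
  a=F b=F c=F d=F e=T f=T
  a=F b=T c=T d=T e=F f=T
  a=T b=F c=F d=F e=T f=T
  a=T b=T c=T d=T e=F f=T
That's 5 in total.

5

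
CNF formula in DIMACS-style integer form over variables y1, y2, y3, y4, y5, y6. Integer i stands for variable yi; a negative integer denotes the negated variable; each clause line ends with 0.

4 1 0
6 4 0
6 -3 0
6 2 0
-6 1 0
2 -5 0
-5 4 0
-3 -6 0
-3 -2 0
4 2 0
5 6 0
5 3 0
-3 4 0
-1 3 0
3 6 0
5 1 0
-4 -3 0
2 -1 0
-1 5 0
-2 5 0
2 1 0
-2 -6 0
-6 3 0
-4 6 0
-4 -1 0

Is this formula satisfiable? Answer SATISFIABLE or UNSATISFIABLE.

UNSATISFIABLE

y6 = True:
  propagation gives y1=True, y3=False; an empty clause results — contradiction.
y6 = False:
  propagation gives y4=True; an empty clause results — contradiction.
Every branch closes, so no satisfying assignment exists.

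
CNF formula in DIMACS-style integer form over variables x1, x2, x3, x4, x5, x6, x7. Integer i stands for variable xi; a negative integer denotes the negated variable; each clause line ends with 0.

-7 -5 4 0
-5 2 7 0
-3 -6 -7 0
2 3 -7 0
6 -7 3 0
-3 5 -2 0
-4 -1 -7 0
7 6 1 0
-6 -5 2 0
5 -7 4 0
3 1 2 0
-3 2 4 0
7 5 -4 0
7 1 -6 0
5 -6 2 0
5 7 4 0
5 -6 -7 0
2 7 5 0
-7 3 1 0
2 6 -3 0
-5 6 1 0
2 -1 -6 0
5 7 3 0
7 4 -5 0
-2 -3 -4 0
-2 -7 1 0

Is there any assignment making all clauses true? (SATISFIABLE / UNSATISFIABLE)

SATISFIABLE

Try x1 = True.
The remaining clauses are satisfied by x2 = True, x3 = False, x4 = True, x5 = True, x6 = True, x7 = False.
Every clause has at least one true literal under this assignment.
So x1=True, x2=True, x3=False, x4=True, x5=True, x6=True, x7=False is a satisfying assignment.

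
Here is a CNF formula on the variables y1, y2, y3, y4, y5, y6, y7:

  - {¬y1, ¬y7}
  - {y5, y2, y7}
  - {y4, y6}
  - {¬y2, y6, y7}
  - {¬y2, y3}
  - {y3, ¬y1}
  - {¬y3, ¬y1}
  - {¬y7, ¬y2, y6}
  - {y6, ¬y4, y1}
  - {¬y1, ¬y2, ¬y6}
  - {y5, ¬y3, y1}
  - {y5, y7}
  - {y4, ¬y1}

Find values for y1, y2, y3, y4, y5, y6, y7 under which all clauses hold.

y1=False, y2=False, y3=False, y4=True, y5=True, y6=True, y7=False

Check each clause:
  1. {¬y1, ¬y7} — ¬y7 is true.
  2. {y2, y5, y7} — y5 is true.
  3. {y6, y4} — y4 is true.
  4. {y6, y7, ¬y2} — ¬y2 is true.
  5. {¬y2, y3} — ¬y2 is true.
  6. {y3, ¬y1} — ¬y1 is true.
  7. {¬y1, ¬y3} — ¬y3 is true.
  8. {¬y7, y6, ¬y2} — ¬y7 is true.
  9. {¬y4, y6, y1} — y6 is true.
  10. {¬y6, ¬y2, ¬y1} — ¬y1 is true.
  11. {y5, y1, ¬y3} — ¬y3 is true.
  12. {y7, y5} — y5 is true.
  13. {¬y1, y4} — y4 is true.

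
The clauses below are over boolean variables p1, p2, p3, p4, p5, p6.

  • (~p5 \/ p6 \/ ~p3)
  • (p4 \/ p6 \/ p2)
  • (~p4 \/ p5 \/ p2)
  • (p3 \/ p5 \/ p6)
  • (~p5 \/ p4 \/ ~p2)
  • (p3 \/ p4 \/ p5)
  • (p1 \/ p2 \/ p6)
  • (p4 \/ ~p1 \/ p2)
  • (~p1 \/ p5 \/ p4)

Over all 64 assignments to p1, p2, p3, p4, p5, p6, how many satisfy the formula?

Case analysis on p4 and p5:
  p4=1, p5=1: 11 of the 16 assignments to (p1,p2,p3,p6) work.
  p4=1, p5=0: p1 free; 3 ways for (p2,p3,p6) × 2^1 = 6.
  p4=0, p5=1: remaining (p1,p2,p3,p6) ∈ {(0,0,0,1); (0,0,1,1)} — 2.
  p4=0, p5=0: remaining (p1,p2,p3,p6) ∈ {(0,0,1,1); (0,1,1,0); (0,1,1,1)} — 3.
Total: 11 + 6 + 2 + 3 = 22.

22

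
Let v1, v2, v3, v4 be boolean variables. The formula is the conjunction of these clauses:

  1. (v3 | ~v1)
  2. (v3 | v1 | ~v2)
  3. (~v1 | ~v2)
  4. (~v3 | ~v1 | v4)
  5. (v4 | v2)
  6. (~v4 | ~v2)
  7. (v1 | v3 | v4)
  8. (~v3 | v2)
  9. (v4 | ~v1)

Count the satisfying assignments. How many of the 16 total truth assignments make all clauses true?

Satisfying assignments:
  v1=0 v2=0 v3=0 v4=1
  v1=0 v2=1 v3=1 v4=0
That's 2 in total.

2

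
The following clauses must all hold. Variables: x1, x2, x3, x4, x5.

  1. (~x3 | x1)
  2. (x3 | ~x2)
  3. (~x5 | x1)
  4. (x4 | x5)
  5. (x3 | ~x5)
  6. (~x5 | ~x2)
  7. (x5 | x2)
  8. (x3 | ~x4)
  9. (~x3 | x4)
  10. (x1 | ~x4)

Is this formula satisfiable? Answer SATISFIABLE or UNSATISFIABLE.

SATISFIABLE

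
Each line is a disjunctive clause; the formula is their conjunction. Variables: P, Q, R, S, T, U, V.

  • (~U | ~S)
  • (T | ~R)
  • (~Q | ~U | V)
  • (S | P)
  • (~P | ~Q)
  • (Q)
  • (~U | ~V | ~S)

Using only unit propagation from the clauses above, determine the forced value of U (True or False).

False

(Q) stands alone — Q = True.
From (~Q | ~P) and Q = True: P = False.
From (S | P) and P = False: S = True.
(~U | ~S) with S = True leaves only ~U, so U = False.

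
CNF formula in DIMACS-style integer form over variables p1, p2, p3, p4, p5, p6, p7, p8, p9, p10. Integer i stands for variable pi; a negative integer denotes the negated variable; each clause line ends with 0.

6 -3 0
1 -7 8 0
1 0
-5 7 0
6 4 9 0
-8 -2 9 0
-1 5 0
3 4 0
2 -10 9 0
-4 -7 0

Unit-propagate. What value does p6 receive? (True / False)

True

Unit clause (p1) sets p1 = True.
(p5 | ~p1): since p1 = True, the clause reduces to (p5). p5 = True.
(~p5 | p7) with p5 = True leaves only p7, so p7 = True.
From (~p4 | ~p7) and p7 = True: p4 = False.
From (p3 | p4) and p4 = False: p3 = True.
(p6 | ~p3): since p3 = True, the clause reduces to (p6). p6 = True.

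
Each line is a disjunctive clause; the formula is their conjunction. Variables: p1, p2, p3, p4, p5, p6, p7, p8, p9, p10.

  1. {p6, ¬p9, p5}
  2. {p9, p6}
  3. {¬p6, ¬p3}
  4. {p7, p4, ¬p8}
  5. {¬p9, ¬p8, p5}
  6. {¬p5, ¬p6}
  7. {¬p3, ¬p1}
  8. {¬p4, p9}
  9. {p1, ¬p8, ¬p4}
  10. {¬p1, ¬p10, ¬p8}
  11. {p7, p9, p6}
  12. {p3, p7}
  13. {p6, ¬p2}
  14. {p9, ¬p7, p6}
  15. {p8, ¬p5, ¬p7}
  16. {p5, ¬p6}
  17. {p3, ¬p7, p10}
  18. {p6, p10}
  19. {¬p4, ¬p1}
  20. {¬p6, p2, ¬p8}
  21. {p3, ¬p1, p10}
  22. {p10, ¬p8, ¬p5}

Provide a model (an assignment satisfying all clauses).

p1 = F  p2 = F  p3 = T  p4 = F  p5 = T  p6 = F  p7 = T  p8 = T  p9 = T  p10 = T

Check each clause:
  1. {p6, ¬p9, p5} — p5 is true.
  2. {p6, p9} — p9 is true.
  3. {¬p6, ¬p3} — ¬p6 is true.
  4. {p7, ¬p8, p4} — p7 is true.
  5. {¬p8, ¬p9, p5} — p5 is true.
  6. {¬p5, ¬p6} — ¬p6 is true.
  7. {¬p1, ¬p3} — ¬p1 is true.
  8. {p9, ¬p4} — p9 is true.
  9. {p1, ¬p4, ¬p8} — ¬p4 is true.
  10. {¬p1, ¬p8, ¬p10} — ¬p1 is true.
  11. {p9, p7, p6} — p9 is true.
  12. {p7, p3} — p3 is true.
  13. {p6, ¬p2} — ¬p2 is true.
  14. {p9, p6, ¬p7} — p9 is true.
  15. {p8, ¬p5, ¬p7} — p8 is true.
  16. {p5, ¬p6} — ¬p6 is true.
  17. {p3, ¬p7, p10} — p10 is true.
  18. {p6, p10} — p10 is true.
  19. {¬p4, ¬p1} — ¬p4 is true.
  20. {¬p8, p2, ¬p6} — ¬p6 is true.
  21. {p3, ¬p1, p10} — p10 is true.
  22. {p10, ¬p5, ¬p8} — p10 is true.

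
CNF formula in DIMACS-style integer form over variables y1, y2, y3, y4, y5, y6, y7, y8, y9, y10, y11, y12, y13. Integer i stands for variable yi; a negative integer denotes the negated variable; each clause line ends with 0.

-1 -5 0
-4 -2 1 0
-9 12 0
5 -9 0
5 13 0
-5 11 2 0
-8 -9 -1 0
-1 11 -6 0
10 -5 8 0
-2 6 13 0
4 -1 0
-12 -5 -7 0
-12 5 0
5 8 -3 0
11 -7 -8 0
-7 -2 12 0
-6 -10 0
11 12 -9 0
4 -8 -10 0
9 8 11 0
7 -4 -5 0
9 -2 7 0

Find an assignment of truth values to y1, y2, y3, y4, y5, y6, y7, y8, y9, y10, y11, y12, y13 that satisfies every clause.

y1=False, y2=False, y3=False, y4=False, y5=False, y6=False, y7=True, y8=True, y9=False, y10=False, y11=True, y12=False, y13=True

Check each clause:
  1. (!y5 || !y1) — !y5 is true.
  2. (!y4 || y1 || !y2) — !y4 is true.
  3. (y12 || !y9) — !y9 is true.
  4. (!y9 || y5) — !y9 is true.
  5. (y13 || y5) — y13 is true.
  6. (!y5 || y11 || y2) — y11 is true.
  7. (!y9 || !y8 || !y1) — !y1 is true.
  8. (!y6 || !y1 || y11) — !y6 is true.
  9. (y10 || y8 || !y5) — y8 is true.
  10. (y13 || y6 || !y2) — y13 is true.
  11. (y4 || !y1) — !y1 is true.
  12. (!y7 || !y12 || !y5) — !y5 is true.
  13. (!y12 || y5) — !y12 is true.
  14. (!y3 || y5 || y8) — y8 is true.
  15. (!y8 || !y7 || y11) — y11 is true.
  16. (y12 || !y2 || !y7) — !y2 is true.
  17. (!y10 || !y6) — !y6 is true.
  18. (y11 || !y9 || y12) — y11 is true.
  19. (y4 || !y8 || !y10) — !y10 is true.
  20. (y8 || y11 || y9) — y8 is true.
  21. (y7 || !y5 || !y4) — !y5 is true.
  22. (!y2 || y7 || y9) — !y2 is true.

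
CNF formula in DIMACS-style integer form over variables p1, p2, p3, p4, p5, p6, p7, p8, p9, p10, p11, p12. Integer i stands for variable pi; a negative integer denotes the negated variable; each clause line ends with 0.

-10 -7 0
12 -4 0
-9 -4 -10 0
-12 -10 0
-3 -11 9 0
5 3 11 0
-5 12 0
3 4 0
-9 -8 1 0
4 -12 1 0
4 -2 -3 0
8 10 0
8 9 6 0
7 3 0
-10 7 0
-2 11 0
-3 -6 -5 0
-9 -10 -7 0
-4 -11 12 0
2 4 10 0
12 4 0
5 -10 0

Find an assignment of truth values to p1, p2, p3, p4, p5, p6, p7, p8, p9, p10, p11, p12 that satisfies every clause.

p1=True, p2=True, p3=False, p4=True, p5=False, p6=True, p7=True, p8=True, p9=True, p10=False, p11=True, p12=True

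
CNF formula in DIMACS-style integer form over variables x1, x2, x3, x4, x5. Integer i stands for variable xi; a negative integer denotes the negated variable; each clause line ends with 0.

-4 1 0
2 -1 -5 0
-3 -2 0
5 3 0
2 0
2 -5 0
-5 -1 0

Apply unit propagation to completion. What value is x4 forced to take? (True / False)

False

(x2) stands alone — x2 = True.
In (~x3 | ~x2), ~x2 is now false; ~x3 must hold, so x3 = False.
From (x5 | x3) and x3 = False: x5 = True.
From (~x1 | ~x5) and x5 = True: x1 = False.
In (~x4 | x1), x1 is now false; ~x4 must hold, so x4 = False.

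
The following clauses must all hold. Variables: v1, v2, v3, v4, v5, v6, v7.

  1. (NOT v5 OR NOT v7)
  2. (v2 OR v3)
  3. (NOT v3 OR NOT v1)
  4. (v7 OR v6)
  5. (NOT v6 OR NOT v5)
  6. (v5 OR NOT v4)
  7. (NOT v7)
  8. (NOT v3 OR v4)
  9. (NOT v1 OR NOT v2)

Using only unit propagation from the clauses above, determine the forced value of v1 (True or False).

False

(NOT v7) is a unit clause: v7 = False.
(v7 OR v6): since v7 = False, the clause reduces to (v6). v6 = True.
(NOT v5 OR NOT v6): since v6 = True, the clause reduces to (NOT v5). v5 = False.
(v5 OR NOT v4) with v5 = False leaves only NOT v4, so v4 = False.
(NOT v3 OR v4): since v4 = False, the clause reduces to (NOT v3). v3 = False.
(v3 OR v2) with v3 = False leaves only v2, so v2 = True.
(NOT v1 OR NOT v2) with v2 = True leaves only NOT v1, so v1 = False.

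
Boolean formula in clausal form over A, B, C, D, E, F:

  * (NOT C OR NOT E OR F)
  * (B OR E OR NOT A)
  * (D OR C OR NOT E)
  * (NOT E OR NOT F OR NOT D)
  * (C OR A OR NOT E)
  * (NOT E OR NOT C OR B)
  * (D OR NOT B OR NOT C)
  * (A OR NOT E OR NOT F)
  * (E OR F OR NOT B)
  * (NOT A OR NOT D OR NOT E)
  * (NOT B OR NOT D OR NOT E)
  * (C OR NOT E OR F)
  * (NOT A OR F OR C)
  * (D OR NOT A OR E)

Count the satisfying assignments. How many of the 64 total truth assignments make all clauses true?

Case analysis on E and C:
  E=T, C=T: a clause becomes empty — 0.
  E=T, C=F: a clause becomes empty — 0.
  E=F, C=T: 6 of the 16 assignments to (A,B,D,F) work.
  E=F, C=F: 7 of the 16 assignments to (A,B,D,F) work.
Total: 0 + 0 + 6 + 7 = 13.

13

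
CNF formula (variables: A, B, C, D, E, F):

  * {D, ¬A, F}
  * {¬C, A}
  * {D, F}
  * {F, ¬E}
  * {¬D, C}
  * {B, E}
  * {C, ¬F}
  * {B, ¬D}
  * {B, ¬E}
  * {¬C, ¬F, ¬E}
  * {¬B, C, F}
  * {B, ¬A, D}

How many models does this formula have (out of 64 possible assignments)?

The models are:
  A=1 B=1 C=1 D=0 E=0 F=1
  A=1 B=1 C=1 D=1 E=0 F=0
  A=1 B=1 C=1 D=1 E=0 F=1
That's 3 in total.

3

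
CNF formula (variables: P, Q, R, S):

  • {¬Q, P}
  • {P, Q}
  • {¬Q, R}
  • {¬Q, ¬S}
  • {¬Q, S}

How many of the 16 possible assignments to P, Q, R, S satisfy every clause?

4

Satisfying assignments:
  P=1 Q=0 R=0 S=0
  P=1 Q=0 R=0 S=1
  P=1 Q=0 R=1 S=0
  P=1 Q=0 R=1 S=1
Count: 4.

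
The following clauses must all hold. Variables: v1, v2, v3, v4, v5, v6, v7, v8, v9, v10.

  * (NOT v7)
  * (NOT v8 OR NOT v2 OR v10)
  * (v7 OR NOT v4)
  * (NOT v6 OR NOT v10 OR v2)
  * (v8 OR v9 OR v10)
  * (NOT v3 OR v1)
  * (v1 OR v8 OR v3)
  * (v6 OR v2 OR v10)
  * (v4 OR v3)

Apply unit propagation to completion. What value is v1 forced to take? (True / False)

True

Unit clause (NOT v7) sets v7 = False.
(NOT v4 OR v7) with v7 = False leaves only NOT v4, so v4 = False.
(v4 OR v3) with v4 = False leaves only v3, so v3 = True.
(v1 OR NOT v3) with v3 = True leaves only v1, so v1 = True.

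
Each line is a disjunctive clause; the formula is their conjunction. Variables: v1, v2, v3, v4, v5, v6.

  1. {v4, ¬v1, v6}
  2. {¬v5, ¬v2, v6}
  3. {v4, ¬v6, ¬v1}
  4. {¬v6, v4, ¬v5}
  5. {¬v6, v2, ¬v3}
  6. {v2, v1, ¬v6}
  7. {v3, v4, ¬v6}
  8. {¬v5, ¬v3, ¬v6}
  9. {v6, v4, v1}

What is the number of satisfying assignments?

21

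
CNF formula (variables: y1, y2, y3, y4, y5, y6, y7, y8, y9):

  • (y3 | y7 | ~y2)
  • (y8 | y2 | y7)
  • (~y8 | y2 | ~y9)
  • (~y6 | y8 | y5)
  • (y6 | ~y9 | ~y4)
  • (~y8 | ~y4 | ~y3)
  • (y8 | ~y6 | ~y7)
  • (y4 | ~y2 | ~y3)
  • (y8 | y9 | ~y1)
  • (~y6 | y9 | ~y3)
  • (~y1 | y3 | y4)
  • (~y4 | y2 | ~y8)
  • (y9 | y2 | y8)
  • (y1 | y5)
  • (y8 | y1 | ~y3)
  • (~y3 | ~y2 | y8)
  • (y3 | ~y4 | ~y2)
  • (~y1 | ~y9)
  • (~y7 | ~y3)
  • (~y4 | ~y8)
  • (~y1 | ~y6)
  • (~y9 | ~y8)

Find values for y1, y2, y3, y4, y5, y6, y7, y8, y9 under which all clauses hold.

Pure literal: y5 appears only positively; assign y5 = True.
Try y1 = False.
Branch on y2: take y2 = False.
Try y3 = False.
The remaining clauses are satisfied by y4 = False, y6 = True, y7 = False, y8 = True, y9 = False.
Every clause has at least one true literal under this assignment.
Check each clause:
  1. (~y2 | y7 | y3) — ~y2 is true.
  2. (y8 | y2 | y7) — y8 is true.
  3. (y2 | ~y8 | ~y9) — ~y9 is true.
  4. (y8 | y5 | ~y6) — y8 is true.
  5. (~y4 | ~y9 | y6) — ~y4 is true.
  6. (~y3 | ~y8 | ~y4) — ~y4 is true.
  7. (y8 | ~y6 | ~y7) — y8 is true.
  8. (~y3 | y4 | ~y2) — ~y3 is true.
  9. (~y1 | y9 | y8) — y8 is true.
  10. (~y6 | y9 | ~y3) — ~y3 is true.
  11. (y3 | ~y1 | y4) — ~y1 is true.
  12. (~y4 | ~y8 | y2) — ~y4 is true.
  13. (y8 | y9 | y2) — y8 is true.
  14. (y5 | y1) — y5 is true.
  15. (y8 | ~y3 | y1) — y8 is true.
  16. (~y2 | y8 | ~y3) — y8 is true.
  17. (~y4 | ~y2 | y3) — ~y4 is true.
  18. (~y9 | ~y1) — ~y1 is true.
  19. (~y3 | ~y7) — ~y7 is true.
  20. (~y4 | ~y8) — ~y4 is true.
  21. (~y1 | ~y6) — ~y1 is true.
  22. (~y8 | ~y9) — ~y9 is true.

y1=0, y2=0, y3=0, y4=0, y5=1, y6=1, y7=0, y8=1, y9=0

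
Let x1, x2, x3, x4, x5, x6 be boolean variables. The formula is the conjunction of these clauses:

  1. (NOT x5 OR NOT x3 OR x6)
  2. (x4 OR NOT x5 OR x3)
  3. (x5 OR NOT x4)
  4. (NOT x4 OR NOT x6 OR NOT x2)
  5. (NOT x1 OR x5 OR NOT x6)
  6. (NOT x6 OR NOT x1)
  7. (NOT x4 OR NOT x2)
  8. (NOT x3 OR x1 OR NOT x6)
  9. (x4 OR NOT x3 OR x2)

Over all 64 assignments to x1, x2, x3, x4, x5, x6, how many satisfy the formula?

11

Case analysis on x4 and x6:
  x4=T, x6=T: remaining (x1,x2,x3,x5) ∈ {(F,F,F,T)} — 1.
  x4=T, x6=F: remaining (x1,x2,x3,x5) ∈ {(F,F,F,T); (T,F,F,T)} — 2.
  x4=F, x6=T: remaining (x1,x2,x3,x5) ∈ {(F,F,F,F); (F,T,F,F)} — 2.
  x4=F, x6=F: x1 free; 3 ways for (x2,x3,x5) × 2^1 = 6.
Total: 1 + 2 + 2 + 6 = 11.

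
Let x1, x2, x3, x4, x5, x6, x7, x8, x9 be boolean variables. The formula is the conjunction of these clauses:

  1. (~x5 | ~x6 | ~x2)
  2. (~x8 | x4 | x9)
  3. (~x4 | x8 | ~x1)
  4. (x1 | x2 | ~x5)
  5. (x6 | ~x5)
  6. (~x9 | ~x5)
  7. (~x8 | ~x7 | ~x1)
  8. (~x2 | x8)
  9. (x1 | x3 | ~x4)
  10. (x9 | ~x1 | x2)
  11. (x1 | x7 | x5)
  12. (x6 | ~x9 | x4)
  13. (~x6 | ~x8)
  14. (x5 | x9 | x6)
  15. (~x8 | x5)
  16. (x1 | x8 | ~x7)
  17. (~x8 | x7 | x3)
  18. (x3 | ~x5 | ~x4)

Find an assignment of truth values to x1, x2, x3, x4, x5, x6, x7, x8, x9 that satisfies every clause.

x1=T  x2=F  x3=T  x4=F  x5=F  x6=T  x7=T  x8=F  x9=T

Check each clause:
  1. (~x2 | ~x6 | ~x5) — ~x5 is true.
  2. (x9 | x4 | ~x8) — ~x8 is true.
  3. (x8 | ~x1 | ~x4) — ~x4 is true.
  4. (x2 | x1 | ~x5) — x1 is true.
  5. (~x5 | x6) — ~x5 is true.
  6. (~x5 | ~x9) — ~x5 is true.
  7. (~x1 | ~x8 | ~x7) — ~x8 is true.
  8. (x8 | ~x2) — ~x2 is true.
  9. (~x4 | x1 | x3) — x1 is true.
  10. (x2 | x9 | ~x1) — x9 is true.
  11. (x7 | x5 | x1) — x1 is true.
  12. (x6 | ~x9 | x4) — x6 is true.
  13. (~x6 | ~x8) — ~x8 is true.
  14. (x5 | x6 | x9) — x9 is true.
  15. (~x8 | x5) — ~x8 is true.
  16. (~x7 | x1 | x8) — x1 is true.
  17. (x7 | ~x8 | x3) — ~x8 is true.
  18. (~x4 | ~x5 | x3) — x3 is true.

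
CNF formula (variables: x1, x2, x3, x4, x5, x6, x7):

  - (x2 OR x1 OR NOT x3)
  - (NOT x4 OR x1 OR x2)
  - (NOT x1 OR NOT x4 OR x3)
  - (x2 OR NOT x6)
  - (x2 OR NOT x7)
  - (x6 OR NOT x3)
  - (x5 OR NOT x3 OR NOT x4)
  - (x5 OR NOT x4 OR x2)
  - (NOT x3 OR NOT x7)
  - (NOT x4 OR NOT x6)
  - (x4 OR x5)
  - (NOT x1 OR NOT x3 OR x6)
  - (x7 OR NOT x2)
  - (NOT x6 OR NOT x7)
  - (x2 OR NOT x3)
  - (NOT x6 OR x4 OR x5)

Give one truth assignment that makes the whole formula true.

x1=F, x2=T, x3=F, x4=T, x5=T, x6=F, x7=T

Pure literal: x5 appears only positively; assign x5 = True.
Branch on x1: take x1 = False.
Set x2 = True and propagate.
  then x7 is forced to True.
  then x3 is forced to False.
  then x6 is forced to False.
x4 is now unconstrained; take x4 = True.
Every clause has at least one true literal under this assignment.
Check each clause:
  1. (NOT x3 OR x1 OR x2) — x2 is true.
  2. (NOT x4 OR x2 OR x1) — x2 is true.
  3. (x3 OR NOT x4 OR NOT x1) — NOT x1 is true.
  4. (NOT x6 OR x2) — NOT x6 is true.
  5. (x2 OR NOT x7) — x2 is true.
  6. (NOT x3 OR x6) — NOT x3 is true.
  7. (x5 OR NOT x4 OR NOT x3) — x5 is true.
  8. (x5 OR x2 OR NOT x4) — x2 is true.
  9. (NOT x7 OR NOT x3) — NOT x3 is true.
  10. (NOT x4 OR NOT x6) — NOT x6 is true.
  11. (x4 OR x5) — x4 is true.
  12. (NOT x1 OR x6 OR NOT x3) — NOT x3 is true.
  13. (x7 OR NOT x2) — x7 is true.
  14. (NOT x6 OR NOT x7) — NOT x6 is true.
  15. (NOT x3 OR x2) — x2 is true.
  16. (NOT x6 OR x5 OR x4) — NOT x6 is true.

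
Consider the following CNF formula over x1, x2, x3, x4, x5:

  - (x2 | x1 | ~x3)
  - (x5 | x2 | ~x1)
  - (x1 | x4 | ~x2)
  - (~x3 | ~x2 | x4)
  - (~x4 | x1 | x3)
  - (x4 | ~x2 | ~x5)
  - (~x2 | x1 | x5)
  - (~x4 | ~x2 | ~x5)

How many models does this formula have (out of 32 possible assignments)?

9

Case analysis on x2 and x1:
  x2=T, x1=T: remaining (x3,x4,x5) ∈ {(F,F,F); (F,T,F); (T,T,F)} — 3.
  x2=T, x1=F: a clause becomes empty — 0.
  x2=F, x1=T: remaining (x3,x4,x5) ∈ {(F,F,T); (F,T,T); (T,F,T); (T,T,T)} — 4.
  x2=F, x1=F: remaining (x3,x4,x5) ∈ {(F,F,F); (F,F,T)} — 2.
Total: 3 + 0 + 4 + 2 = 9.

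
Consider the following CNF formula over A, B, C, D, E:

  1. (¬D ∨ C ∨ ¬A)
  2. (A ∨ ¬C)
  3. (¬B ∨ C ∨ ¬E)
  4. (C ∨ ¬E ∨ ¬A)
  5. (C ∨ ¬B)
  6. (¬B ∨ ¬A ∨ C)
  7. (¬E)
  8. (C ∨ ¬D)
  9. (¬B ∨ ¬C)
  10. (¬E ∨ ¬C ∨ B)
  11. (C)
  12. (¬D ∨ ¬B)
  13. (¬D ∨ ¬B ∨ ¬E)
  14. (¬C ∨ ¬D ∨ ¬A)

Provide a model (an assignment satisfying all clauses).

(¬E) is a unit clause, so E = False.
The clause (C) is unit: C must be True.
The clause (A) is unit: A must be True.
The clause (¬B) is unit: B must be False.
Unit propagation: (¬D) forces D = False.
Every clause has at least one true literal under this assignment.

A=1, B=0, C=1, D=0, E=0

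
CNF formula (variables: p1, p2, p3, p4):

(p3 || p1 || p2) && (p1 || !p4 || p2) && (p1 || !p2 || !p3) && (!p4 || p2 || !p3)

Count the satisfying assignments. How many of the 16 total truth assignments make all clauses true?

10

Split on p2, then p1.
  p2=T, p1=T: remaining (p3,p4) ∈ {(F,F); (F,T); (T,F); (T,T)} — 4.
  p2=T, p1=F: remaining (p3,p4) ∈ {(F,F); (F,T)} — 2.
  p2=F, p1=T: remaining (p3,p4) ∈ {(F,F); (F,T); (T,F)} — 3.
  p2=F, p1=F: remaining (p3,p4) ∈ {(T,F)} — 1.
Total: 4 + 2 + 3 + 1 = 10.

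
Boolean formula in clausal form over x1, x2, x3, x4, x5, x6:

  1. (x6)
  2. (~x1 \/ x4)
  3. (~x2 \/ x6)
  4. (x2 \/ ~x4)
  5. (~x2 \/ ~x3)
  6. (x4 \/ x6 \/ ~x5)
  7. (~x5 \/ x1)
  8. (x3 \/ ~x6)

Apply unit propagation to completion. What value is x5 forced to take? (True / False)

False

(x6) stands alone — x6 = True.
(x3 \/ ~x6): since x6 = True, the clause reduces to (x3). x3 = True.
In (~x2 \/ ~x3), ~x3 is now false; ~x2 must hold, so x2 = False.
(x2 \/ ~x4) with x2 = False leaves only ~x4, so x4 = False.
(~x1 \/ x4): since x4 = False, the clause reduces to (~x1). x1 = False.
(~x5 \/ x1): since x1 = False, the clause reduces to (~x5). x5 = False.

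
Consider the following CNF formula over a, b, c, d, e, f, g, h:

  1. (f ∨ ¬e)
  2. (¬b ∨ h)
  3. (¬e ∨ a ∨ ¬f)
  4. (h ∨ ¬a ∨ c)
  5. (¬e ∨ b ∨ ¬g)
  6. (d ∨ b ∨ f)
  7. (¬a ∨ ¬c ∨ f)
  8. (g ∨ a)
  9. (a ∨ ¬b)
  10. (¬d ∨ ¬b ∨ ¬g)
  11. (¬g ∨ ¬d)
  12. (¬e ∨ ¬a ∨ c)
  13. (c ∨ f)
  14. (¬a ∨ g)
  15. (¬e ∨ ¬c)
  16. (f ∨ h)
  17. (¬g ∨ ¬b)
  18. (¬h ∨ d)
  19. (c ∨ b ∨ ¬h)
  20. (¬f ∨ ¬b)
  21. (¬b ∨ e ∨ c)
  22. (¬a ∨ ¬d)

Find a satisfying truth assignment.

a=0, b=0, c=0, d=0, e=0, f=1, g=1, h=0

Try a = False.
  then g is forced to True.
  then b is forced to False.
  then e is forced to False.
  then d is forced to False.
  then f is forced to True.
  then h is forced to False.
c is now unconstrained; take c = False.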